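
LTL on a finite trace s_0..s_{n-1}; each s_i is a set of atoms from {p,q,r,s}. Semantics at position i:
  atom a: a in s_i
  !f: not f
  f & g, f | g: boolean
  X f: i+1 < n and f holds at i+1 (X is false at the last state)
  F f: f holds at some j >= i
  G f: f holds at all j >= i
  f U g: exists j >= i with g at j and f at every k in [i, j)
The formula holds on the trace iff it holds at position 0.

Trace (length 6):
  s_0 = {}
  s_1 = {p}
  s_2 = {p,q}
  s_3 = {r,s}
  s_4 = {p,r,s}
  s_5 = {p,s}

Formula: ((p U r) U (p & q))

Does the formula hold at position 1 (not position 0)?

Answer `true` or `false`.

Answer: true

Derivation:
s_0={}: ((p U r) U (p & q))=False (p U r)=False p=False r=False (p & q)=False q=False
s_1={p}: ((p U r) U (p & q))=True (p U r)=True p=True r=False (p & q)=False q=False
s_2={p,q}: ((p U r) U (p & q))=True (p U r)=True p=True r=False (p & q)=True q=True
s_3={r,s}: ((p U r) U (p & q))=False (p U r)=True p=False r=True (p & q)=False q=False
s_4={p,r,s}: ((p U r) U (p & q))=False (p U r)=True p=True r=True (p & q)=False q=False
s_5={p,s}: ((p U r) U (p & q))=False (p U r)=False p=True r=False (p & q)=False q=False
Evaluating at position 1: result = True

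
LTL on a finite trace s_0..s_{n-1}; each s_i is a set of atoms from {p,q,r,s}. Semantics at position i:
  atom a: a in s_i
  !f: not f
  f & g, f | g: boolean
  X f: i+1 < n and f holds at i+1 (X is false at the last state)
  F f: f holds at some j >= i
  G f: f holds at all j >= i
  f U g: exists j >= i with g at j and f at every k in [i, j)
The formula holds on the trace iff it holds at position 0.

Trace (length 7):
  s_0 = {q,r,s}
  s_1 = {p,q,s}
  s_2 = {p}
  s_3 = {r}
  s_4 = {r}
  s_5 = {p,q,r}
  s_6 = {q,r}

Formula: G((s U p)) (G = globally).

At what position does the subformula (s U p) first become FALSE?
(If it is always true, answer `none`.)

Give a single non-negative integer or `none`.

s_0={q,r,s}: (s U p)=True s=True p=False
s_1={p,q,s}: (s U p)=True s=True p=True
s_2={p}: (s U p)=True s=False p=True
s_3={r}: (s U p)=False s=False p=False
s_4={r}: (s U p)=False s=False p=False
s_5={p,q,r}: (s U p)=True s=False p=True
s_6={q,r}: (s U p)=False s=False p=False
G((s U p)) holds globally = False
First violation at position 3.

Answer: 3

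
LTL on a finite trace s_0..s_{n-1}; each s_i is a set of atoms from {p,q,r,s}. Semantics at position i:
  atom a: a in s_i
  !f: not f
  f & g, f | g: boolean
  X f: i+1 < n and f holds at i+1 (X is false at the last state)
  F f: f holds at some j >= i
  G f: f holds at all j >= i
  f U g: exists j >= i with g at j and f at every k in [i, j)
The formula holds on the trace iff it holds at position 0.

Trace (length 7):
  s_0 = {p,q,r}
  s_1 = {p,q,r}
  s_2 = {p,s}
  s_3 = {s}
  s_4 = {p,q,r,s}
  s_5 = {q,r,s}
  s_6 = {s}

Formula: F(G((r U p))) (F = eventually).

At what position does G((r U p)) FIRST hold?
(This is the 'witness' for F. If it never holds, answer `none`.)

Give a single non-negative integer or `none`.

s_0={p,q,r}: G((r U p))=False (r U p)=True r=True p=True
s_1={p,q,r}: G((r U p))=False (r U p)=True r=True p=True
s_2={p,s}: G((r U p))=False (r U p)=True r=False p=True
s_3={s}: G((r U p))=False (r U p)=False r=False p=False
s_4={p,q,r,s}: G((r U p))=False (r U p)=True r=True p=True
s_5={q,r,s}: G((r U p))=False (r U p)=False r=True p=False
s_6={s}: G((r U p))=False (r U p)=False r=False p=False
F(G((r U p))) does not hold (no witness exists).

Answer: none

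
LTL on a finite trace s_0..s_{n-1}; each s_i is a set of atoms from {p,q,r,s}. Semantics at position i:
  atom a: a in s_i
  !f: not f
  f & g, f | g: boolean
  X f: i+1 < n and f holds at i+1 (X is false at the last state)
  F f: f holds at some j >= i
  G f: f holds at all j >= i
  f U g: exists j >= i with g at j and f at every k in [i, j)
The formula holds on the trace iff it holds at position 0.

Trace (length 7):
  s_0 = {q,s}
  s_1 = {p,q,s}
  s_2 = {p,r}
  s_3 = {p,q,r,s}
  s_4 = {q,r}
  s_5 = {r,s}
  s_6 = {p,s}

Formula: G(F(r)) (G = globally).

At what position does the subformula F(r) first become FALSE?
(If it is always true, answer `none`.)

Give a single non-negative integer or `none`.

Answer: 6

Derivation:
s_0={q,s}: F(r)=True r=False
s_1={p,q,s}: F(r)=True r=False
s_2={p,r}: F(r)=True r=True
s_3={p,q,r,s}: F(r)=True r=True
s_4={q,r}: F(r)=True r=True
s_5={r,s}: F(r)=True r=True
s_6={p,s}: F(r)=False r=False
G(F(r)) holds globally = False
First violation at position 6.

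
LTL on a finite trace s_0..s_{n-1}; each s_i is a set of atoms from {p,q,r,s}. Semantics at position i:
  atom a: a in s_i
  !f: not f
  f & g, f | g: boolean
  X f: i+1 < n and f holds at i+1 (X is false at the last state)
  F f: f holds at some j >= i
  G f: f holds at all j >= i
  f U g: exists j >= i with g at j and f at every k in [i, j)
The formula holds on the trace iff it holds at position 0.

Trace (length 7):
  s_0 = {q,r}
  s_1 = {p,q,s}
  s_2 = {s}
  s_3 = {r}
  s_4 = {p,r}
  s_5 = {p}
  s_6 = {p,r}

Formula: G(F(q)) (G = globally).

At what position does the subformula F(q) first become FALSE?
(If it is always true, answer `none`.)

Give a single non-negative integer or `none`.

s_0={q,r}: F(q)=True q=True
s_1={p,q,s}: F(q)=True q=True
s_2={s}: F(q)=False q=False
s_3={r}: F(q)=False q=False
s_4={p,r}: F(q)=False q=False
s_5={p}: F(q)=False q=False
s_6={p,r}: F(q)=False q=False
G(F(q)) holds globally = False
First violation at position 2.

Answer: 2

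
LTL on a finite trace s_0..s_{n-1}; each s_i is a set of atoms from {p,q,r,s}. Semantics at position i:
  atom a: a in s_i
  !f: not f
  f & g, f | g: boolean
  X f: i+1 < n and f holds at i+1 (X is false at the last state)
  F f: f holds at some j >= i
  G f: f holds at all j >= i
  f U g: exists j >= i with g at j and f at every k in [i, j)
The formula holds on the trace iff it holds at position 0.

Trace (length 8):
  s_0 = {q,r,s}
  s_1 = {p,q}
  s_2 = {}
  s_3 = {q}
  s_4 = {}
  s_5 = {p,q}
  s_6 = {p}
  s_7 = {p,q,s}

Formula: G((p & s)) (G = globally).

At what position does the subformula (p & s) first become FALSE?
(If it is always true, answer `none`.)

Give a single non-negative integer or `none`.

Answer: 0

Derivation:
s_0={q,r,s}: (p & s)=False p=False s=True
s_1={p,q}: (p & s)=False p=True s=False
s_2={}: (p & s)=False p=False s=False
s_3={q}: (p & s)=False p=False s=False
s_4={}: (p & s)=False p=False s=False
s_5={p,q}: (p & s)=False p=True s=False
s_6={p}: (p & s)=False p=True s=False
s_7={p,q,s}: (p & s)=True p=True s=True
G((p & s)) holds globally = False
First violation at position 0.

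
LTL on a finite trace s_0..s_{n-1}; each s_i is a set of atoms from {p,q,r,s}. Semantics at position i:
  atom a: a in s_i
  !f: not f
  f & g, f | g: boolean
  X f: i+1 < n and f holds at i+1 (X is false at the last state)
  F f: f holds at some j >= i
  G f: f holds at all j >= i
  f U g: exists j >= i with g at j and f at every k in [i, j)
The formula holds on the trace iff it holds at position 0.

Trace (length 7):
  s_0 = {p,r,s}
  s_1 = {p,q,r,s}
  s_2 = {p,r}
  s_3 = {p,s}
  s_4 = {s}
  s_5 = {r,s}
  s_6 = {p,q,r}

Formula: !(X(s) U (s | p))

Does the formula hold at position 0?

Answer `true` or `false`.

s_0={p,r,s}: !(X(s) U (s | p))=False (X(s) U (s | p))=True X(s)=True s=True (s | p)=True p=True
s_1={p,q,r,s}: !(X(s) U (s | p))=False (X(s) U (s | p))=True X(s)=False s=True (s | p)=True p=True
s_2={p,r}: !(X(s) U (s | p))=False (X(s) U (s | p))=True X(s)=True s=False (s | p)=True p=True
s_3={p,s}: !(X(s) U (s | p))=False (X(s) U (s | p))=True X(s)=True s=True (s | p)=True p=True
s_4={s}: !(X(s) U (s | p))=False (X(s) U (s | p))=True X(s)=True s=True (s | p)=True p=False
s_5={r,s}: !(X(s) U (s | p))=False (X(s) U (s | p))=True X(s)=False s=True (s | p)=True p=False
s_6={p,q,r}: !(X(s) U (s | p))=False (X(s) U (s | p))=True X(s)=False s=False (s | p)=True p=True

Answer: false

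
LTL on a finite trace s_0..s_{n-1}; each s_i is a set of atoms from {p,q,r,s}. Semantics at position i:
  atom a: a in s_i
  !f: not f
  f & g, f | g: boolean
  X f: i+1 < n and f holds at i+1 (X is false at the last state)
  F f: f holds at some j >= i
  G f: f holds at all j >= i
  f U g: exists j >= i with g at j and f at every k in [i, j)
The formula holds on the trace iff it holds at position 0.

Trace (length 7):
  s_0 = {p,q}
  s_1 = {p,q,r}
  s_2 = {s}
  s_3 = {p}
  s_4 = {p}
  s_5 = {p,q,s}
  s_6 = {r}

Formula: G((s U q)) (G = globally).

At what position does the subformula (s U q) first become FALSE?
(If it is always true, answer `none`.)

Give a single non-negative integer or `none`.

Answer: 2

Derivation:
s_0={p,q}: (s U q)=True s=False q=True
s_1={p,q,r}: (s U q)=True s=False q=True
s_2={s}: (s U q)=False s=True q=False
s_3={p}: (s U q)=False s=False q=False
s_4={p}: (s U q)=False s=False q=False
s_5={p,q,s}: (s U q)=True s=True q=True
s_6={r}: (s U q)=False s=False q=False
G((s U q)) holds globally = False
First violation at position 2.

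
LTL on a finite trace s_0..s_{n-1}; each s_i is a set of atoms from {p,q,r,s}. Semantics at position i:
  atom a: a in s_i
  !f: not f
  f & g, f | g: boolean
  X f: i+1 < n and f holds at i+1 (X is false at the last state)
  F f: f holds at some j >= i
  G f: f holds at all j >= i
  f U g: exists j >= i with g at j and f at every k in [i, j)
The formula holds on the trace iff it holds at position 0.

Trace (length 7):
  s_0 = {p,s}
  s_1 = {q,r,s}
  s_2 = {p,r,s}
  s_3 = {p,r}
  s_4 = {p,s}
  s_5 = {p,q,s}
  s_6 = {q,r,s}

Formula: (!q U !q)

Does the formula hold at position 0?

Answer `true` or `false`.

Answer: true

Derivation:
s_0={p,s}: (!q U !q)=True !q=True q=False
s_1={q,r,s}: (!q U !q)=False !q=False q=True
s_2={p,r,s}: (!q U !q)=True !q=True q=False
s_3={p,r}: (!q U !q)=True !q=True q=False
s_4={p,s}: (!q U !q)=True !q=True q=False
s_5={p,q,s}: (!q U !q)=False !q=False q=True
s_6={q,r,s}: (!q U !q)=False !q=False q=True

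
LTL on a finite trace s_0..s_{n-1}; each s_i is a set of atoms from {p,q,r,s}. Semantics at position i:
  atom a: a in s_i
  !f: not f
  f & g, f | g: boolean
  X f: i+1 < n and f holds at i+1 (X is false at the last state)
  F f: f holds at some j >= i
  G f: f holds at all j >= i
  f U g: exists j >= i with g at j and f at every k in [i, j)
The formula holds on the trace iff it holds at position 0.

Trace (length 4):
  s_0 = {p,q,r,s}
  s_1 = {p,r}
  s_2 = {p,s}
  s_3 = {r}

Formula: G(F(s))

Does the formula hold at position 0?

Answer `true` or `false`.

Answer: false

Derivation:
s_0={p,q,r,s}: G(F(s))=False F(s)=True s=True
s_1={p,r}: G(F(s))=False F(s)=True s=False
s_2={p,s}: G(F(s))=False F(s)=True s=True
s_3={r}: G(F(s))=False F(s)=False s=False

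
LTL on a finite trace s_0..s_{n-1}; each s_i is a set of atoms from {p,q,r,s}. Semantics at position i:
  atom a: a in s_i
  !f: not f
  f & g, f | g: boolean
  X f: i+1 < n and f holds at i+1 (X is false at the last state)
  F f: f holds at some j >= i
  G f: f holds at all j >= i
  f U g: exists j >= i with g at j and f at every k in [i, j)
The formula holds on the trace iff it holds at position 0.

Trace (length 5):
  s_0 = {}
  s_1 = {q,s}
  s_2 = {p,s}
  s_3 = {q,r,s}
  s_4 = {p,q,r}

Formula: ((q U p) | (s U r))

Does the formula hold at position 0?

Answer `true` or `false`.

Answer: false

Derivation:
s_0={}: ((q U p) | (s U r))=False (q U p)=False q=False p=False (s U r)=False s=False r=False
s_1={q,s}: ((q U p) | (s U r))=True (q U p)=True q=True p=False (s U r)=True s=True r=False
s_2={p,s}: ((q U p) | (s U r))=True (q U p)=True q=False p=True (s U r)=True s=True r=False
s_3={q,r,s}: ((q U p) | (s U r))=True (q U p)=True q=True p=False (s U r)=True s=True r=True
s_4={p,q,r}: ((q U p) | (s U r))=True (q U p)=True q=True p=True (s U r)=True s=False r=True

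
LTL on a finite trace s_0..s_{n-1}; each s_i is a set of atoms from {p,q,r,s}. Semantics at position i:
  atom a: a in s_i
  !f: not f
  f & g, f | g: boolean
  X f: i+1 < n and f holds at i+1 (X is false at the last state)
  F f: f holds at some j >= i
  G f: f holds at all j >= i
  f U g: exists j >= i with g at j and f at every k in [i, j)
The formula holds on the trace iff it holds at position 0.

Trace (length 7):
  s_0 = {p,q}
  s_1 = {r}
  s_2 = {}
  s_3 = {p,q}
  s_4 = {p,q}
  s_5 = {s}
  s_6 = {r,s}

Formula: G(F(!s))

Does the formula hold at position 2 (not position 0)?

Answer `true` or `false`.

Answer: false

Derivation:
s_0={p,q}: G(F(!s))=False F(!s)=True !s=True s=False
s_1={r}: G(F(!s))=False F(!s)=True !s=True s=False
s_2={}: G(F(!s))=False F(!s)=True !s=True s=False
s_3={p,q}: G(F(!s))=False F(!s)=True !s=True s=False
s_4={p,q}: G(F(!s))=False F(!s)=True !s=True s=False
s_5={s}: G(F(!s))=False F(!s)=False !s=False s=True
s_6={r,s}: G(F(!s))=False F(!s)=False !s=False s=True
Evaluating at position 2: result = False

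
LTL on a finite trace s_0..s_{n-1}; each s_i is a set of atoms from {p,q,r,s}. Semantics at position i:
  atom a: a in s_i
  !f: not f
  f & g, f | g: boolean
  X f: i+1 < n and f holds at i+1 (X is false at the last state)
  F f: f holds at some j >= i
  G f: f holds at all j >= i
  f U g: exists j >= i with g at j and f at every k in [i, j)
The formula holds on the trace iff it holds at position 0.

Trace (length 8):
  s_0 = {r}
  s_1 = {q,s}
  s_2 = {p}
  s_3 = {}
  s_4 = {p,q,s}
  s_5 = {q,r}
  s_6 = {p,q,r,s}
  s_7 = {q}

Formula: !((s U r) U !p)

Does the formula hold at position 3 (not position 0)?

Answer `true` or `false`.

Answer: false

Derivation:
s_0={r}: !((s U r) U !p)=False ((s U r) U !p)=True (s U r)=True s=False r=True !p=True p=False
s_1={q,s}: !((s U r) U !p)=False ((s U r) U !p)=True (s U r)=False s=True r=False !p=True p=False
s_2={p}: !((s U r) U !p)=True ((s U r) U !p)=False (s U r)=False s=False r=False !p=False p=True
s_3={}: !((s U r) U !p)=False ((s U r) U !p)=True (s U r)=False s=False r=False !p=True p=False
s_4={p,q,s}: !((s U r) U !p)=False ((s U r) U !p)=True (s U r)=True s=True r=False !p=False p=True
s_5={q,r}: !((s U r) U !p)=False ((s U r) U !p)=True (s U r)=True s=False r=True !p=True p=False
s_6={p,q,r,s}: !((s U r) U !p)=False ((s U r) U !p)=True (s U r)=True s=True r=True !p=False p=True
s_7={q}: !((s U r) U !p)=False ((s U r) U !p)=True (s U r)=False s=False r=False !p=True p=False
Evaluating at position 3: result = False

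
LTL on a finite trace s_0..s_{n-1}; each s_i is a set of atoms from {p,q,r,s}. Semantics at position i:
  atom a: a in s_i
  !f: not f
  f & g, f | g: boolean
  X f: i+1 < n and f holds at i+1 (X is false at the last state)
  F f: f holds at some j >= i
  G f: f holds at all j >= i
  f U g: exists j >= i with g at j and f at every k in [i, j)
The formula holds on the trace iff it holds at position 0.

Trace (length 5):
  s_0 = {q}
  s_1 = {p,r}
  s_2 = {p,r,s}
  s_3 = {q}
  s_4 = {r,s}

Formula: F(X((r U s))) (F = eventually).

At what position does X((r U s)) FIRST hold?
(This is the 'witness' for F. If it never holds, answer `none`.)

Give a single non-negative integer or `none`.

s_0={q}: X((r U s))=True (r U s)=False r=False s=False
s_1={p,r}: X((r U s))=True (r U s)=True r=True s=False
s_2={p,r,s}: X((r U s))=False (r U s)=True r=True s=True
s_3={q}: X((r U s))=True (r U s)=False r=False s=False
s_4={r,s}: X((r U s))=False (r U s)=True r=True s=True
F(X((r U s))) holds; first witness at position 0.

Answer: 0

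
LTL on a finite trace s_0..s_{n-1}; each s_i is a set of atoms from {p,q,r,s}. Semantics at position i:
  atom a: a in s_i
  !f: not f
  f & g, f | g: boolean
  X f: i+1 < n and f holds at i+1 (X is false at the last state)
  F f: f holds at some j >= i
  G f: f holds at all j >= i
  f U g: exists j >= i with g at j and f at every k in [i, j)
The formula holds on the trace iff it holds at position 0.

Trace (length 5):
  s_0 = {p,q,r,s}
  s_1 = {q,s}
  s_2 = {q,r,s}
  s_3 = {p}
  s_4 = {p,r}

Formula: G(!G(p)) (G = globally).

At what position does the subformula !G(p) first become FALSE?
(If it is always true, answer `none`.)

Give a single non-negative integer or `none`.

s_0={p,q,r,s}: !G(p)=True G(p)=False p=True
s_1={q,s}: !G(p)=True G(p)=False p=False
s_2={q,r,s}: !G(p)=True G(p)=False p=False
s_3={p}: !G(p)=False G(p)=True p=True
s_4={p,r}: !G(p)=False G(p)=True p=True
G(!G(p)) holds globally = False
First violation at position 3.

Answer: 3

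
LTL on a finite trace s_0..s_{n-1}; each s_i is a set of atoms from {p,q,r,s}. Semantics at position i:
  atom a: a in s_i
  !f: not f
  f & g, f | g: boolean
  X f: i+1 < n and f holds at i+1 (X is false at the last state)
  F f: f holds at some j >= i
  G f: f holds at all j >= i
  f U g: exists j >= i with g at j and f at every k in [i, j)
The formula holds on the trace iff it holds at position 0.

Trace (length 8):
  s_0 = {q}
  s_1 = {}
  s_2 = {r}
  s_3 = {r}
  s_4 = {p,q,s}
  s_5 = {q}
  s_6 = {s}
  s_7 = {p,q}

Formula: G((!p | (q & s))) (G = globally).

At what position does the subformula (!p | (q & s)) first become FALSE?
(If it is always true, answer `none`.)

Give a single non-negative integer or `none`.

Answer: 7

Derivation:
s_0={q}: (!p | (q & s))=True !p=True p=False (q & s)=False q=True s=False
s_1={}: (!p | (q & s))=True !p=True p=False (q & s)=False q=False s=False
s_2={r}: (!p | (q & s))=True !p=True p=False (q & s)=False q=False s=False
s_3={r}: (!p | (q & s))=True !p=True p=False (q & s)=False q=False s=False
s_4={p,q,s}: (!p | (q & s))=True !p=False p=True (q & s)=True q=True s=True
s_5={q}: (!p | (q & s))=True !p=True p=False (q & s)=False q=True s=False
s_6={s}: (!p | (q & s))=True !p=True p=False (q & s)=False q=False s=True
s_7={p,q}: (!p | (q & s))=False !p=False p=True (q & s)=False q=True s=False
G((!p | (q & s))) holds globally = False
First violation at position 7.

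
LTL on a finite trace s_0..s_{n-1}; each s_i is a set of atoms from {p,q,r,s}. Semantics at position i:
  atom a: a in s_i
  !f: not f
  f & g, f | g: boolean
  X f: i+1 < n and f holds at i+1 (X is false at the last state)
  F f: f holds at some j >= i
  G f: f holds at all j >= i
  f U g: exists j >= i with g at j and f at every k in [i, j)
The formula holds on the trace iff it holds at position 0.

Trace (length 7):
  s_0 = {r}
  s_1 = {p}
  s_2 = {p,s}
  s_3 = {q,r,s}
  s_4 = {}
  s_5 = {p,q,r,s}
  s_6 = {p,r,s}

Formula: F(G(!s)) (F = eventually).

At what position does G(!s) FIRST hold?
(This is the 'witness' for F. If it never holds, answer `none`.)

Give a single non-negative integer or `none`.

s_0={r}: G(!s)=False !s=True s=False
s_1={p}: G(!s)=False !s=True s=False
s_2={p,s}: G(!s)=False !s=False s=True
s_3={q,r,s}: G(!s)=False !s=False s=True
s_4={}: G(!s)=False !s=True s=False
s_5={p,q,r,s}: G(!s)=False !s=False s=True
s_6={p,r,s}: G(!s)=False !s=False s=True
F(G(!s)) does not hold (no witness exists).

Answer: none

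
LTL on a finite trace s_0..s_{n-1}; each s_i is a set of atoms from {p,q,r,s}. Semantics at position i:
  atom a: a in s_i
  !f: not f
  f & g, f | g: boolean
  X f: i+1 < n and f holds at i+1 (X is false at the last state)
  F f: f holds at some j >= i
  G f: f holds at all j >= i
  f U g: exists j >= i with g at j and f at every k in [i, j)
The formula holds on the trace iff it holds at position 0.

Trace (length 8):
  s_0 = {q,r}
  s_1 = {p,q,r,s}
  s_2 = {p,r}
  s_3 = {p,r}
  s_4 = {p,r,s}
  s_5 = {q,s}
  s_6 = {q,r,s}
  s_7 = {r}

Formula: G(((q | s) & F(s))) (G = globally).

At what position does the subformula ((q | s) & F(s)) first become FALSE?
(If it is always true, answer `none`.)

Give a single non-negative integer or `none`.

s_0={q,r}: ((q | s) & F(s))=True (q | s)=True q=True s=False F(s)=True
s_1={p,q,r,s}: ((q | s) & F(s))=True (q | s)=True q=True s=True F(s)=True
s_2={p,r}: ((q | s) & F(s))=False (q | s)=False q=False s=False F(s)=True
s_3={p,r}: ((q | s) & F(s))=False (q | s)=False q=False s=False F(s)=True
s_4={p,r,s}: ((q | s) & F(s))=True (q | s)=True q=False s=True F(s)=True
s_5={q,s}: ((q | s) & F(s))=True (q | s)=True q=True s=True F(s)=True
s_6={q,r,s}: ((q | s) & F(s))=True (q | s)=True q=True s=True F(s)=True
s_7={r}: ((q | s) & F(s))=False (q | s)=False q=False s=False F(s)=False
G(((q | s) & F(s))) holds globally = False
First violation at position 2.

Answer: 2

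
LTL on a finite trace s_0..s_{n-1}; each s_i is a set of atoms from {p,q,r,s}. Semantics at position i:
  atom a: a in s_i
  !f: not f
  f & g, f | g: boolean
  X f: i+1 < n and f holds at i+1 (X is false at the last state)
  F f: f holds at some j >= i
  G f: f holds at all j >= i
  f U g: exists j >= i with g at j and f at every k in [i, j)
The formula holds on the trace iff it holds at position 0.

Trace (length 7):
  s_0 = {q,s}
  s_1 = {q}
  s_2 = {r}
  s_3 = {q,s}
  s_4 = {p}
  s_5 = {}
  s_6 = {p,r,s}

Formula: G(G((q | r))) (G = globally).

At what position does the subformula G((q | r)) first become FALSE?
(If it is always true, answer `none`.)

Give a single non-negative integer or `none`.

Answer: 0

Derivation:
s_0={q,s}: G((q | r))=False (q | r)=True q=True r=False
s_1={q}: G((q | r))=False (q | r)=True q=True r=False
s_2={r}: G((q | r))=False (q | r)=True q=False r=True
s_3={q,s}: G((q | r))=False (q | r)=True q=True r=False
s_4={p}: G((q | r))=False (q | r)=False q=False r=False
s_5={}: G((q | r))=False (q | r)=False q=False r=False
s_6={p,r,s}: G((q | r))=True (q | r)=True q=False r=True
G(G((q | r))) holds globally = False
First violation at position 0.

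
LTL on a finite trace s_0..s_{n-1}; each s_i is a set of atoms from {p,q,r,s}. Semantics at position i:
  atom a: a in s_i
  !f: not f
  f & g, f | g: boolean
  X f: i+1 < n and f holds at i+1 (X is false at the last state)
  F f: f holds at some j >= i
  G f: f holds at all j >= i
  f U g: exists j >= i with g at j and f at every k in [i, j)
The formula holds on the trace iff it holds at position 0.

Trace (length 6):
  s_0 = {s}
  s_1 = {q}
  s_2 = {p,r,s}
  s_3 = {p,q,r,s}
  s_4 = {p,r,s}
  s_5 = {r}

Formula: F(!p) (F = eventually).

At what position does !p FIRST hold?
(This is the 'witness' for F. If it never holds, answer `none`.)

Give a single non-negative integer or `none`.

Answer: 0

Derivation:
s_0={s}: !p=True p=False
s_1={q}: !p=True p=False
s_2={p,r,s}: !p=False p=True
s_3={p,q,r,s}: !p=False p=True
s_4={p,r,s}: !p=False p=True
s_5={r}: !p=True p=False
F(!p) holds; first witness at position 0.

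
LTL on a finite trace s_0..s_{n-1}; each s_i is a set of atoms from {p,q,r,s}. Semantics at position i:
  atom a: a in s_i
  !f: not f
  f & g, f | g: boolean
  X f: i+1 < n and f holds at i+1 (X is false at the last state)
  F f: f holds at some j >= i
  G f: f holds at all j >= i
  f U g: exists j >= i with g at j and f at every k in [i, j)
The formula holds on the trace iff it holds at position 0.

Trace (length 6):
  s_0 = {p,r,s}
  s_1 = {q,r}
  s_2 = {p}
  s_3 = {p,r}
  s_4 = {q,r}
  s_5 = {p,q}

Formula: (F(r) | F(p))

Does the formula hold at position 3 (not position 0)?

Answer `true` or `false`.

s_0={p,r,s}: (F(r) | F(p))=True F(r)=True r=True F(p)=True p=True
s_1={q,r}: (F(r) | F(p))=True F(r)=True r=True F(p)=True p=False
s_2={p}: (F(r) | F(p))=True F(r)=True r=False F(p)=True p=True
s_3={p,r}: (F(r) | F(p))=True F(r)=True r=True F(p)=True p=True
s_4={q,r}: (F(r) | F(p))=True F(r)=True r=True F(p)=True p=False
s_5={p,q}: (F(r) | F(p))=True F(r)=False r=False F(p)=True p=True
Evaluating at position 3: result = True

Answer: true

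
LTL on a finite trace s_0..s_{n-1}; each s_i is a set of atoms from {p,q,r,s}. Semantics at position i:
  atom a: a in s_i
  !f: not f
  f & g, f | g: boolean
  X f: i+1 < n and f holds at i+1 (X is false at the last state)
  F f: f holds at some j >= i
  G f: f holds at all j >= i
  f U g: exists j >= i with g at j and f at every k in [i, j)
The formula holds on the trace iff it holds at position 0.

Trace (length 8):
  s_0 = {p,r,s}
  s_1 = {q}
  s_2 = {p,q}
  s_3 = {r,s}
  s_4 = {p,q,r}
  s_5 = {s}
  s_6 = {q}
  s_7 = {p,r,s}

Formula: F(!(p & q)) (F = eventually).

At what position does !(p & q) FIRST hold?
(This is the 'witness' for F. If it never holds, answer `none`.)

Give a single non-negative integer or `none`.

s_0={p,r,s}: !(p & q)=True (p & q)=False p=True q=False
s_1={q}: !(p & q)=True (p & q)=False p=False q=True
s_2={p,q}: !(p & q)=False (p & q)=True p=True q=True
s_3={r,s}: !(p & q)=True (p & q)=False p=False q=False
s_4={p,q,r}: !(p & q)=False (p & q)=True p=True q=True
s_5={s}: !(p & q)=True (p & q)=False p=False q=False
s_6={q}: !(p & q)=True (p & q)=False p=False q=True
s_7={p,r,s}: !(p & q)=True (p & q)=False p=True q=False
F(!(p & q)) holds; first witness at position 0.

Answer: 0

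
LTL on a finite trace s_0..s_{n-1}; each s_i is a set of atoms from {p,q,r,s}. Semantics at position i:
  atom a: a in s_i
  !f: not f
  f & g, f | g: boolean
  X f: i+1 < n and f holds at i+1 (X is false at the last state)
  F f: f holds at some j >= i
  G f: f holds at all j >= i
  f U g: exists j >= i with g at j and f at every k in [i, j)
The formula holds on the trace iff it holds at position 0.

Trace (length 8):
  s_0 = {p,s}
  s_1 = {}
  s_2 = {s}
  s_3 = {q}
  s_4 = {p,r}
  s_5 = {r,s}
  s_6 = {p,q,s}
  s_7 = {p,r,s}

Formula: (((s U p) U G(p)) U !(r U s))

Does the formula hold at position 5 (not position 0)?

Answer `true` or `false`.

s_0={p,s}: (((s U p) U G(p)) U !(r U s))=False ((s U p) U G(p))=False (s U p)=True s=True p=True G(p)=False !(r U s)=False (r U s)=True r=False
s_1={}: (((s U p) U G(p)) U !(r U s))=True ((s U p) U G(p))=False (s U p)=False s=False p=False G(p)=False !(r U s)=True (r U s)=False r=False
s_2={s}: (((s U p) U G(p)) U !(r U s))=False ((s U p) U G(p))=False (s U p)=False s=True p=False G(p)=False !(r U s)=False (r U s)=True r=False
s_3={q}: (((s U p) U G(p)) U !(r U s))=True ((s U p) U G(p))=False (s U p)=False s=False p=False G(p)=False !(r U s)=True (r U s)=False r=False
s_4={p,r}: (((s U p) U G(p)) U !(r U s))=False ((s U p) U G(p))=True (s U p)=True s=False p=True G(p)=False !(r U s)=False (r U s)=True r=True
s_5={r,s}: (((s U p) U G(p)) U !(r U s))=False ((s U p) U G(p))=True (s U p)=True s=True p=False G(p)=False !(r U s)=False (r U s)=True r=True
s_6={p,q,s}: (((s U p) U G(p)) U !(r U s))=False ((s U p) U G(p))=True (s U p)=True s=True p=True G(p)=True !(r U s)=False (r U s)=True r=False
s_7={p,r,s}: (((s U p) U G(p)) U !(r U s))=False ((s U p) U G(p))=True (s U p)=True s=True p=True G(p)=True !(r U s)=False (r U s)=True r=True
Evaluating at position 5: result = False

Answer: false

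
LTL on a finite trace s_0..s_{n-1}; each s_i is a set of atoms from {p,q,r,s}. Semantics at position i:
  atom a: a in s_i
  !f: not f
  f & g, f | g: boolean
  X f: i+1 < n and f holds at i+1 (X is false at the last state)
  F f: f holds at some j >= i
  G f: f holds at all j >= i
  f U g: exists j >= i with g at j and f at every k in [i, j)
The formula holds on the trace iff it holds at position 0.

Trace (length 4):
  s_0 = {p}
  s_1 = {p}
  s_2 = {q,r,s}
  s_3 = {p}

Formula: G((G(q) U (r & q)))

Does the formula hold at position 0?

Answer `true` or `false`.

s_0={p}: G((G(q) U (r & q)))=False (G(q) U (r & q))=False G(q)=False q=False (r & q)=False r=False
s_1={p}: G((G(q) U (r & q)))=False (G(q) U (r & q))=False G(q)=False q=False (r & q)=False r=False
s_2={q,r,s}: G((G(q) U (r & q)))=False (G(q) U (r & q))=True G(q)=False q=True (r & q)=True r=True
s_3={p}: G((G(q) U (r & q)))=False (G(q) U (r & q))=False G(q)=False q=False (r & q)=False r=False

Answer: false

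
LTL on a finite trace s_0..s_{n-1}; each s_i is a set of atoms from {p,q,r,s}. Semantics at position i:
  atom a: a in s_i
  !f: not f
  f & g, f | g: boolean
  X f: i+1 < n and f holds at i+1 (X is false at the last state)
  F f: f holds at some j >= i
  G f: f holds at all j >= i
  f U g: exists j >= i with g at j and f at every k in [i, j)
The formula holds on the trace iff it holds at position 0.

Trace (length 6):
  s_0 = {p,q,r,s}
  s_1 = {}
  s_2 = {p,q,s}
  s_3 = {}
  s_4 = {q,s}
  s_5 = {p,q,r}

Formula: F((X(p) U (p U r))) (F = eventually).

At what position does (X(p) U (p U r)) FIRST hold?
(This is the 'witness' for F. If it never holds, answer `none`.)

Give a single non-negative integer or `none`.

Answer: 0

Derivation:
s_0={p,q,r,s}: (X(p) U (p U r))=True X(p)=False p=True (p U r)=True r=True
s_1={}: (X(p) U (p U r))=False X(p)=True p=False (p U r)=False r=False
s_2={p,q,s}: (X(p) U (p U r))=False X(p)=False p=True (p U r)=False r=False
s_3={}: (X(p) U (p U r))=False X(p)=False p=False (p U r)=False r=False
s_4={q,s}: (X(p) U (p U r))=True X(p)=True p=False (p U r)=False r=False
s_5={p,q,r}: (X(p) U (p U r))=True X(p)=False p=True (p U r)=True r=True
F((X(p) U (p U r))) holds; first witness at position 0.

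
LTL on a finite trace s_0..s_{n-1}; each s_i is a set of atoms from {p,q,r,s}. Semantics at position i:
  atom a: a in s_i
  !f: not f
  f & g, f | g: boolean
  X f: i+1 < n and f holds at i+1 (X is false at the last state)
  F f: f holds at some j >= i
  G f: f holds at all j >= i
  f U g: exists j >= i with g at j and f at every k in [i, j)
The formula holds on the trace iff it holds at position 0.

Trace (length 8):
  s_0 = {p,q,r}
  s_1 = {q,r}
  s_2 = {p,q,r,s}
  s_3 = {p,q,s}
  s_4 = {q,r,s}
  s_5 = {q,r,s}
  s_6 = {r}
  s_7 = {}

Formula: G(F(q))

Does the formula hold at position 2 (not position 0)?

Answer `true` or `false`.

s_0={p,q,r}: G(F(q))=False F(q)=True q=True
s_1={q,r}: G(F(q))=False F(q)=True q=True
s_2={p,q,r,s}: G(F(q))=False F(q)=True q=True
s_3={p,q,s}: G(F(q))=False F(q)=True q=True
s_4={q,r,s}: G(F(q))=False F(q)=True q=True
s_5={q,r,s}: G(F(q))=False F(q)=True q=True
s_6={r}: G(F(q))=False F(q)=False q=False
s_7={}: G(F(q))=False F(q)=False q=False
Evaluating at position 2: result = False

Answer: false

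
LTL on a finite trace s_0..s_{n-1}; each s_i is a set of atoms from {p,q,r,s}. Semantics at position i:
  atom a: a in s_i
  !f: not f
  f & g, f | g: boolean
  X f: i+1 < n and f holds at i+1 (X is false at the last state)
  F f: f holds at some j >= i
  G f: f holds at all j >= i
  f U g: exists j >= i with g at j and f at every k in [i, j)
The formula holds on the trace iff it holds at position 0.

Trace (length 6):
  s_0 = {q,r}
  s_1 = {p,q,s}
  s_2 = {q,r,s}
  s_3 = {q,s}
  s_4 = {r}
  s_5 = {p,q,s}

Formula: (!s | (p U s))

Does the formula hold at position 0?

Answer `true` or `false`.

s_0={q,r}: (!s | (p U s))=True !s=True s=False (p U s)=False p=False
s_1={p,q,s}: (!s | (p U s))=True !s=False s=True (p U s)=True p=True
s_2={q,r,s}: (!s | (p U s))=True !s=False s=True (p U s)=True p=False
s_3={q,s}: (!s | (p U s))=True !s=False s=True (p U s)=True p=False
s_4={r}: (!s | (p U s))=True !s=True s=False (p U s)=False p=False
s_5={p,q,s}: (!s | (p U s))=True !s=False s=True (p U s)=True p=True

Answer: true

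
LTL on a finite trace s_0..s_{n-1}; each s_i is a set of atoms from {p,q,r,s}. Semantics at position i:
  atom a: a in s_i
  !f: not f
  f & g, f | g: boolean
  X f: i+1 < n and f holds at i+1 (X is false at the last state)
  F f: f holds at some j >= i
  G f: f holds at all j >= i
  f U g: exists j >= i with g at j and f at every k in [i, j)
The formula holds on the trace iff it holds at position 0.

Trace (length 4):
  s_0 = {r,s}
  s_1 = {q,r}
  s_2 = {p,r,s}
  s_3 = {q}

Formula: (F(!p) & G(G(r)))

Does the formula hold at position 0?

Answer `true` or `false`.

Answer: false

Derivation:
s_0={r,s}: (F(!p) & G(G(r)))=False F(!p)=True !p=True p=False G(G(r))=False G(r)=False r=True
s_1={q,r}: (F(!p) & G(G(r)))=False F(!p)=True !p=True p=False G(G(r))=False G(r)=False r=True
s_2={p,r,s}: (F(!p) & G(G(r)))=False F(!p)=True !p=False p=True G(G(r))=False G(r)=False r=True
s_3={q}: (F(!p) & G(G(r)))=False F(!p)=True !p=True p=False G(G(r))=False G(r)=False r=False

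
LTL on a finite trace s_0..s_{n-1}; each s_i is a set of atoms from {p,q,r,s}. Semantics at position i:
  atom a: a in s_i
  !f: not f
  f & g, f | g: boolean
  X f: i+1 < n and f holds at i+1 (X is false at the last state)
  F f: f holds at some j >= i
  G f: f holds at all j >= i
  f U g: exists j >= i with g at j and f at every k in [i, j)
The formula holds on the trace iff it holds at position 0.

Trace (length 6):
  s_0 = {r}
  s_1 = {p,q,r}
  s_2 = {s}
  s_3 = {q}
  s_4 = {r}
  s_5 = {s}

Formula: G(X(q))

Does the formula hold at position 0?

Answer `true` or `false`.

s_0={r}: G(X(q))=False X(q)=True q=False
s_1={p,q,r}: G(X(q))=False X(q)=False q=True
s_2={s}: G(X(q))=False X(q)=True q=False
s_3={q}: G(X(q))=False X(q)=False q=True
s_4={r}: G(X(q))=False X(q)=False q=False
s_5={s}: G(X(q))=False X(q)=False q=False

Answer: false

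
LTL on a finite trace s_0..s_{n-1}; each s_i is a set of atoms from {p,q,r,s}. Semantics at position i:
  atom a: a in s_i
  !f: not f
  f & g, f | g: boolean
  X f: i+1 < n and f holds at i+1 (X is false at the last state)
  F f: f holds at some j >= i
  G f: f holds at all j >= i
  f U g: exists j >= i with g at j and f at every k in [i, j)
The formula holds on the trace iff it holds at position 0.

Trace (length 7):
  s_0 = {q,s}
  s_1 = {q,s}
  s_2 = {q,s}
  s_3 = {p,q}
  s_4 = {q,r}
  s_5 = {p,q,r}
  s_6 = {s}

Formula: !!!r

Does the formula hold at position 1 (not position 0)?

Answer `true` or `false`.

Answer: true

Derivation:
s_0={q,s}: !!!r=True !!r=False !r=True r=False
s_1={q,s}: !!!r=True !!r=False !r=True r=False
s_2={q,s}: !!!r=True !!r=False !r=True r=False
s_3={p,q}: !!!r=True !!r=False !r=True r=False
s_4={q,r}: !!!r=False !!r=True !r=False r=True
s_5={p,q,r}: !!!r=False !!r=True !r=False r=True
s_6={s}: !!!r=True !!r=False !r=True r=False
Evaluating at position 1: result = True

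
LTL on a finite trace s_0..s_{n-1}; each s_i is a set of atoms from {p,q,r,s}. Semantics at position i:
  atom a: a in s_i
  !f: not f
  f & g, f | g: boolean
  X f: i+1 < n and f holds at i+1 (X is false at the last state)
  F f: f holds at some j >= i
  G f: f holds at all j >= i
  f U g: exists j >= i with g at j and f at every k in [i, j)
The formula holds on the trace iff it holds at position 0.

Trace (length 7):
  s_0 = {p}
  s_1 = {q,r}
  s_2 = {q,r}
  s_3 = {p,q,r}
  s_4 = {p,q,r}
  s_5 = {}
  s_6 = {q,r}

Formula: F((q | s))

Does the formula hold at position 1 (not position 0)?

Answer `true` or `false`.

s_0={p}: F((q | s))=True (q | s)=False q=False s=False
s_1={q,r}: F((q | s))=True (q | s)=True q=True s=False
s_2={q,r}: F((q | s))=True (q | s)=True q=True s=False
s_3={p,q,r}: F((q | s))=True (q | s)=True q=True s=False
s_4={p,q,r}: F((q | s))=True (q | s)=True q=True s=False
s_5={}: F((q | s))=True (q | s)=False q=False s=False
s_6={q,r}: F((q | s))=True (q | s)=True q=True s=False
Evaluating at position 1: result = True

Answer: true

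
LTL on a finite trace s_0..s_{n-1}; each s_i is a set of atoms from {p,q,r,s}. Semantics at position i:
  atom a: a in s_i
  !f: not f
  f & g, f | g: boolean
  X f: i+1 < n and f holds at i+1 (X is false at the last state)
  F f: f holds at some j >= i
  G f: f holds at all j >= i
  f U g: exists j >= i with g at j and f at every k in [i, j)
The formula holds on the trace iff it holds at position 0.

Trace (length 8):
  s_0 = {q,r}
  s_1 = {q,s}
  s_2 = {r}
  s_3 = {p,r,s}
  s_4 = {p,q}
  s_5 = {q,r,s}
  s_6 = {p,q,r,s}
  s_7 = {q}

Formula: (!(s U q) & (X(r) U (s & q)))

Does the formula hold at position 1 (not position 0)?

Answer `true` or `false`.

s_0={q,r}: (!(s U q) & (X(r) U (s & q)))=False !(s U q)=False (s U q)=True s=False q=True (X(r) U (s & q))=False X(r)=False r=True (s & q)=False
s_1={q,s}: (!(s U q) & (X(r) U (s & q)))=False !(s U q)=False (s U q)=True s=True q=True (X(r) U (s & q))=True X(r)=True r=False (s & q)=True
s_2={r}: (!(s U q) & (X(r) U (s & q)))=False !(s U q)=True (s U q)=False s=False q=False (X(r) U (s & q))=False X(r)=True r=True (s & q)=False
s_3={p,r,s}: (!(s U q) & (X(r) U (s & q)))=False !(s U q)=False (s U q)=True s=True q=False (X(r) U (s & q))=False X(r)=False r=True (s & q)=False
s_4={p,q}: (!(s U q) & (X(r) U (s & q)))=False !(s U q)=False (s U q)=True s=False q=True (X(r) U (s & q))=True X(r)=True r=False (s & q)=False
s_5={q,r,s}: (!(s U q) & (X(r) U (s & q)))=False !(s U q)=False (s U q)=True s=True q=True (X(r) U (s & q))=True X(r)=True r=True (s & q)=True
s_6={p,q,r,s}: (!(s U q) & (X(r) U (s & q)))=False !(s U q)=False (s U q)=True s=True q=True (X(r) U (s & q))=True X(r)=False r=True (s & q)=True
s_7={q}: (!(s U q) & (X(r) U (s & q)))=False !(s U q)=False (s U q)=True s=False q=True (X(r) U (s & q))=False X(r)=False r=False (s & q)=False
Evaluating at position 1: result = False

Answer: false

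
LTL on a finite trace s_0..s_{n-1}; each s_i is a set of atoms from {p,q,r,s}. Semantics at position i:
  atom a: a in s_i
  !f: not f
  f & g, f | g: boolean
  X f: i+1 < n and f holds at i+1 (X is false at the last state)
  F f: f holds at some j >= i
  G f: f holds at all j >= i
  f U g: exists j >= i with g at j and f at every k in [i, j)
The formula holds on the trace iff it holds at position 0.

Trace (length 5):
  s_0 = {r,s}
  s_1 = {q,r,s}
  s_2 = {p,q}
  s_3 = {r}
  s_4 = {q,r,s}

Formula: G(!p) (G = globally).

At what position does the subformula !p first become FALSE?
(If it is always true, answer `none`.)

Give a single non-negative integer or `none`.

Answer: 2

Derivation:
s_0={r,s}: !p=True p=False
s_1={q,r,s}: !p=True p=False
s_2={p,q}: !p=False p=True
s_3={r}: !p=True p=False
s_4={q,r,s}: !p=True p=False
G(!p) holds globally = False
First violation at position 2.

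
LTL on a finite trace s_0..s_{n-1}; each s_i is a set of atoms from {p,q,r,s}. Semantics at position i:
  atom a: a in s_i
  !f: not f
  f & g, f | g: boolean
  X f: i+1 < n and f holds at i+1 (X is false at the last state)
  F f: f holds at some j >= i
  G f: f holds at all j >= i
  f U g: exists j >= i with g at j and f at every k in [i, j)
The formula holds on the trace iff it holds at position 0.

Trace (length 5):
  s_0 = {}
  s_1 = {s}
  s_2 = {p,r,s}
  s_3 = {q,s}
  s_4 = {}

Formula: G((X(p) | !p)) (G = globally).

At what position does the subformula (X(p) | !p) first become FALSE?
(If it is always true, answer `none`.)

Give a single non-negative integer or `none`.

Answer: 2

Derivation:
s_0={}: (X(p) | !p)=True X(p)=False p=False !p=True
s_1={s}: (X(p) | !p)=True X(p)=True p=False !p=True
s_2={p,r,s}: (X(p) | !p)=False X(p)=False p=True !p=False
s_3={q,s}: (X(p) | !p)=True X(p)=False p=False !p=True
s_4={}: (X(p) | !p)=True X(p)=False p=False !p=True
G((X(p) | !p)) holds globally = False
First violation at position 2.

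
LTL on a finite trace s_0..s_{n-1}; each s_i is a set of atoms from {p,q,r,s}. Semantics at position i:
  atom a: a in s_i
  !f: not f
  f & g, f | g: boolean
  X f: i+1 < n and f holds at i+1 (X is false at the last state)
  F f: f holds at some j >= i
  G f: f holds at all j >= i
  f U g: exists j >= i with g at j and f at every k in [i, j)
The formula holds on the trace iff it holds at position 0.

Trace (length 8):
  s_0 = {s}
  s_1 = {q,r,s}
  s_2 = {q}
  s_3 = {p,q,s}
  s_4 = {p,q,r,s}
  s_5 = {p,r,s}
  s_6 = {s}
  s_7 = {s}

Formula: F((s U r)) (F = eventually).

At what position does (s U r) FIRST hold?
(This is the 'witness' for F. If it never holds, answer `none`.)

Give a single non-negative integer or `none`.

s_0={s}: (s U r)=True s=True r=False
s_1={q,r,s}: (s U r)=True s=True r=True
s_2={q}: (s U r)=False s=False r=False
s_3={p,q,s}: (s U r)=True s=True r=False
s_4={p,q,r,s}: (s U r)=True s=True r=True
s_5={p,r,s}: (s U r)=True s=True r=True
s_6={s}: (s U r)=False s=True r=False
s_7={s}: (s U r)=False s=True r=False
F((s U r)) holds; first witness at position 0.

Answer: 0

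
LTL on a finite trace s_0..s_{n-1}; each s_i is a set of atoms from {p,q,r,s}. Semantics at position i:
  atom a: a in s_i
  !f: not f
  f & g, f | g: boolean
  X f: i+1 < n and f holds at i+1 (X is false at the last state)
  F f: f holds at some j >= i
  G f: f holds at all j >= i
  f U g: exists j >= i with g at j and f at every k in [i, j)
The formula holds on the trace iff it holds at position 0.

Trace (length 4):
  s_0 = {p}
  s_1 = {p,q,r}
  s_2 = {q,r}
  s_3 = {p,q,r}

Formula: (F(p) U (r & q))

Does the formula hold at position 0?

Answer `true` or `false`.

s_0={p}: (F(p) U (r & q))=True F(p)=True p=True (r & q)=False r=False q=False
s_1={p,q,r}: (F(p) U (r & q))=True F(p)=True p=True (r & q)=True r=True q=True
s_2={q,r}: (F(p) U (r & q))=True F(p)=True p=False (r & q)=True r=True q=True
s_3={p,q,r}: (F(p) U (r & q))=True F(p)=True p=True (r & q)=True r=True q=True

Answer: true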